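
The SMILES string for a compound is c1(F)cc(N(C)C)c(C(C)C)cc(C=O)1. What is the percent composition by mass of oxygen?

Atom tally by fragment:
  benzene ring core → C:6 H:6
  (− 4 ring H displaced by substituents)
  + F → F:1
  + N(CH3)2 → N:1 C:2 H:6
  + CH(CH3)2 → C:3 H:7
  + CHO → C:1 H:1 O:1
Element totals:
  C: 12
  H: 16
  F: 1
  N: 1
  O: 1
Molecular formula: C12H16FNO.
Molar mass = 209.264 g/mol.
Mass from O: 1 × 15.999 = 15.999 g/mol.
%O = 15.999 / 209.264 × 100 = 7.65%.

7.65%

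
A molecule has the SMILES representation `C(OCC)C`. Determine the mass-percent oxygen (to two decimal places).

Atom tally by fragment:
  C2H5OCH2 → C:3 H:7 O:1
  CH3 → C:1 H:3
Element totals:
  C: 4
  H: 10
  O: 1
Molecular formula: C4H10O.
Molar mass = 74.123 g/mol.
Mass from O: 1 × 15.999 = 15.999 g/mol.
%O = 15.999 / 74.123 × 100 = 21.58%.

21.58%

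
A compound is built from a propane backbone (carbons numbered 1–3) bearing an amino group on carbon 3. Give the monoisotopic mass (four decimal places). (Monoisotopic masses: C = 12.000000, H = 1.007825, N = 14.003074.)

Atom tally by fragment:
  CH3 → C:1 H:3
  CH2 → C:1 H:2
  CH2NH2 → C:1 H:4 N:1
Element totals:
  C: 3
  H: 9
  N: 1
Molecular formula: C3H9N.
  M = 3(12.0) + 9(1.007825) + 14.003074
    = 36.000000 + 9.070425 + 14.003074 = 59.073499

59.0735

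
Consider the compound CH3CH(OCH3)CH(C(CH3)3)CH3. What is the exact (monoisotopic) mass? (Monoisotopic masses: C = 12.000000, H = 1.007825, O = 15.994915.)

Element totals:
  C: 9
  H: 20
  O: 1
Molecular formula: C9H20O.
  M = 9(12.0) + 20(1.007825) + 15.994915
    = 108.000000 + 20.156500 + 15.994915 = 144.151415

144.1514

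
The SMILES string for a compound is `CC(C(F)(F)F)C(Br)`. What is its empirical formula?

C4H6BrF3

Atom tally by fragment:
  CH3 → C:1 H:3
  CH(CF3) → C:2 H:1 F:3
  CH2Br → C:1 H:2 Br:1
Element totals:
  C: 4
  H: 6
  Br: 1
  F: 3
Molecular formula: C4H6BrF3.
gcd of subscripts (1, 4, 3, 6) = 1, so the empirical formula equals the molecular formula.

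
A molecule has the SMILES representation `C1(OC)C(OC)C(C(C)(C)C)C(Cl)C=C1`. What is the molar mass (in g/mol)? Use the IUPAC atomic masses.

Atom tally by fragment:
  cyclohexene ring core → C:6 H:10
  (− 4 ring H displaced by substituents)
  + OCH3 → C:1 H:3 O:1
  + OCH3 → C:1 H:3 O:1
  + C(CH3)3 → C:4 H:9
  + Cl → Cl:1
Element totals:
  C: 12
  H: 21
  Cl: 1
  O: 2
Molecular formula: C12H21ClO2.
  M = 12(12.011) + 21(1.008) + 35.45 + 2(15.999)
    = 144.132 + 21.168 + 35.450 + 31.998 = 232.748

232.75 g/mol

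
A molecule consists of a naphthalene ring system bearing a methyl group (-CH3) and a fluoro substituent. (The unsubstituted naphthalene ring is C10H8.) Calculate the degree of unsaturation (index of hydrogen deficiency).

Atom tally by fragment:
  naphthalene ring system core → C:10 H:8
  (− 2 ring H displaced by substituents)
  + CH3 → C:1 H:3
  + F → F:1
Element totals:
  C: 11
  H: 9
  F: 1
Molecular formula: C11H9F.
DoU = (2C + 2 + N − H − X) / 2 = (2·11 + 2 + 0 − 9 − 1) / 2 = 7.

7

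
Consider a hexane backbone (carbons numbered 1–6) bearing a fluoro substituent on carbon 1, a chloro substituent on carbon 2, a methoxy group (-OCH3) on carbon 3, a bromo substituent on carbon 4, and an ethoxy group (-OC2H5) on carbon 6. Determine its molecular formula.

C9H17BrClFO2

Atom tally by fragment:
  FCH2 → C:1 H:2 F:1
  CH(Cl) → C:1 H:1 Cl:1
  CH(OCH3) → C:2 H:4 O:1
  CH(Br) → C:1 H:1 Br:1
  CH2 → C:1 H:2
  CH2OC2H5 → C:3 H:7 O:1
Element totals:
  C: 9
  H: 17
  Br: 1
  Cl: 1
  F: 1
  O: 2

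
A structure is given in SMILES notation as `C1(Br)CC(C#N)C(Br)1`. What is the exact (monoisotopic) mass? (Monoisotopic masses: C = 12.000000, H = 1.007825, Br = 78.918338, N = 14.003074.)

236.8789

Atom tally by fragment:
  cyclobutane ring core → C:4 H:8
  (− 3 ring H displaced by substituents)
  + Br → Br:1
  + CN → C:1 N:1
  + Br → Br:1
Element totals:
  C: 5
  H: 5
  Br: 2
  N: 1
Molecular formula: C5H5Br2N.
  M = 5(12.0) + 5(1.007825) + 2(78.918338) + 14.003074
    = 60.000000 + 5.039125 + 157.836676 + 14.003074 = 236.878875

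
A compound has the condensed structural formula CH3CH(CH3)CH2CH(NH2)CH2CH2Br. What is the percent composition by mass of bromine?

Atom tally by fragment:
  CH3 → C:1 H:3
  CH(CH3) → C:2 H:4
  CH2 → C:1 H:2
  CH(NH2) → C:1 H:3 N:1
  CH2 → C:1 H:2
  CH2Br → C:1 H:2 Br:1
Element totals:
  C: 7
  H: 16
  Br: 1
  N: 1
Molecular formula: C7H16BrN.
Molar mass = 194.116 g/mol.
Mass from Br: 1 × 79.904 = 79.904 g/mol.
%Br = 79.904 / 194.116 × 100 = 41.16%.

41.16%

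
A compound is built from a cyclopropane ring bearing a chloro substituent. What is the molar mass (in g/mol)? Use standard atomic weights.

76.52 g/mol

Atom tally by fragment:
  cyclopropane ring core → C:3 H:6
  (− 1 ring H displaced by substituents)
  + Cl → Cl:1
Element totals:
  C: 3
  H: 5
  Cl: 1
Molecular formula: C3H5Cl.
  M = 3(12.011) + 5(1.008) + 35.45
    = 36.033 + 5.040 + 35.450 = 76.523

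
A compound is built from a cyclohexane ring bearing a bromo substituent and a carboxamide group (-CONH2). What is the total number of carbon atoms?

7

Atom tally by fragment:
  cyclohexane ring core → C:6 H:12
  (− 2 ring H displaced by substituents)
  + Br → Br:1
  + CONH2 → C:1 H:2 O:1 N:1
Element totals:
  C: 7
  H: 12
  Br: 1
  N: 1
  O: 1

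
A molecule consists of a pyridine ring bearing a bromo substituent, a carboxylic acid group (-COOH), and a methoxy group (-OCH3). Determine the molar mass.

Atom tally by fragment:
  pyridine ring core → C:5 H:5 N:1
  (− 3 ring H displaced by substituents)
  + Br → Br:1
  + COOH → C:1 H:1 O:2
  + OCH3 → C:1 H:3 O:1
Element totals:
  C: 7
  H: 6
  Br: 1
  N: 1
  O: 3
Molecular formula: C7H6BrNO3.
  M = 7(12.011) + 6(1.008) + 79.904 + 14.007 + 3(15.999)
    = 84.077 + 6.048 + 79.904 + 14.007 + 47.997 = 232.033

232.03 g/mol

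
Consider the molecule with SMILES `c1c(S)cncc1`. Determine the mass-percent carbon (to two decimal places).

54.02%

Atom tally by fragment:
  pyridine ring core → C:5 H:5 N:1
  (− 1 ring H displaced by substituents)
  + SH → S:1 H:1
Element totals:
  C: 5
  H: 5
  N: 1
  S: 1
Molecular formula: C5H5NS.
Molar mass = 111.162 g/mol.
Mass from C: 5 × 12.011 = 60.055 g/mol.
%C = 60.055 / 111.162 × 100 = 54.02%.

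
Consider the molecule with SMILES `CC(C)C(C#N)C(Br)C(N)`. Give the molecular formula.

C7H13BrN2

Atom tally by fragment:
  CH3 → C:1 H:3
  CH(CH3) → C:2 H:4
  CH(CN) → C:2 H:1 N:1
  CH(Br) → C:1 H:1 Br:1
  CH2NH2 → C:1 H:4 N:1
Element totals:
  C: 7
  H: 13
  Br: 1
  N: 2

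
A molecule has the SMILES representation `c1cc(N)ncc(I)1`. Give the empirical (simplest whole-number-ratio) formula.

C5H5IN2

Atom tally by fragment:
  pyridine ring core → C:5 H:5 N:1
  (− 2 ring H displaced by substituents)
  + NH2 → N:1 H:2
  + I → I:1
Element totals:
  C: 5
  H: 5
  I: 1
  N: 2
Molecular formula: C5H5IN2.
gcd of subscripts (5, 5, 1, 2) = 1, so the empirical formula equals the molecular formula.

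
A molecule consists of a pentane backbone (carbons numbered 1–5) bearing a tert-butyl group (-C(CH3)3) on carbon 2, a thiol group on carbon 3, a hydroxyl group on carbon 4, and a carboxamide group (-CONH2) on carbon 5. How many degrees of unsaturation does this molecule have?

Atom tally by fragment:
  CH3 → C:1 H:3
  CH(C(CH3)3) → C:5 H:10
  CH(SH) → C:1 H:2 S:1
  CH(OH) → C:1 H:2 O:1
  CH2CONH2 → C:2 H:4 O:1 N:1
Element totals:
  C: 10
  H: 21
  N: 1
  O: 2
  S: 1
Molecular formula: C10H21NO2S.
DoU = (2C + 2 + N − H − X) / 2 = (2·10 + 2 + 1 − 21 − 0) / 2 = 1.

1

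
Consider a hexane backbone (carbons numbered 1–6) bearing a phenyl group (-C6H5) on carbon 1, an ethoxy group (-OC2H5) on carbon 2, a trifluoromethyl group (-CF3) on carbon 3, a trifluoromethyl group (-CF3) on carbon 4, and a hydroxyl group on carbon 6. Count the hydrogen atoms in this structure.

Atom tally by fragment:
  C6H5CH2 → C:7 H:7
  CH(OC2H5) → C:3 H:6 O:1
  CH(CF3) → C:2 H:1 F:3
  CH(CF3) → C:2 H:1 F:3
  CH2 → C:1 H:2
  CH2OH → C:1 H:3 O:1
Element totals:
  C: 16
  H: 20
  F: 6
  O: 2

20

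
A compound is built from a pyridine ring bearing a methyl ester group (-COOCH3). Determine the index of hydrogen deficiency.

Atom tally by fragment:
  pyridine ring core → C:5 H:5 N:1
  (− 1 ring H displaced by substituents)
  + COOCH3 → C:2 H:3 O:2
Element totals:
  C: 7
  H: 7
  N: 1
  O: 2
Molecular formula: C7H7NO2.
DoU = (2C + 2 + N − H − X) / 2 = (2·7 + 2 + 1 − 7 − 0) / 2 = 5.

5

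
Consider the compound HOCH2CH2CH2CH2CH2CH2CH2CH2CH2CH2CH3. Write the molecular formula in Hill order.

Atom tally by fragment:
  HOCH2CH2 → C:2 H:5 O:1
  CH2 → C:1 H:2
  CH2 → C:1 H:2
  CH2 → C:1 H:2
  CH2 → C:1 H:2
  CH2 → C:1 H:2
  CH2 → C:1 H:2
  CH2 → C:1 H:2
  CH2 → C:1 H:2
  CH3 → C:1 H:3
Element totals:
  C: 11
  H: 24
  O: 1

C11H24O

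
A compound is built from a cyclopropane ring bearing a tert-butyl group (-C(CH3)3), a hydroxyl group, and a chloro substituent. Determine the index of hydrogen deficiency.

Atom tally by fragment:
  cyclopropane ring core → C:3 H:6
  (− 3 ring H displaced by substituents)
  + C(CH3)3 → C:4 H:9
  + OH → O:1 H:1
  + Cl → Cl:1
Element totals:
  C: 7
  H: 13
  Cl: 1
  O: 1
Molecular formula: C7H13ClO.
DoU = (2C + 2 + N − H − X) / 2 = (2·7 + 2 + 0 − 13 − 1) / 2 = 1.

1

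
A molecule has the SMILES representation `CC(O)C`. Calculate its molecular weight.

Atom tally by fragment:
  CH3 → C:1 H:3
  CH(OH) → C:1 H:2 O:1
  CH3 → C:1 H:3
Element totals:
  C: 3
  H: 8
  O: 1
Molecular formula: C3H8O.
  M = 3(12.011) + 8(1.008) + 15.999
    = 36.033 + 8.064 + 15.999 = 60.096

60.10 g/mol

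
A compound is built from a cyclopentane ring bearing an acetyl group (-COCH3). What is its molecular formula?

C7H12O

Atom tally by fragment:
  cyclopentane ring core → C:5 H:10
  (− 1 ring H displaced by substituents)
  + COCH3 → C:2 H:3 O:1
Element totals:
  C: 7
  H: 12
  O: 1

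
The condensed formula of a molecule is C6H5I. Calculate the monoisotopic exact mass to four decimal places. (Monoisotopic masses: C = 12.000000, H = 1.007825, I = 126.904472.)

Atom tally by fragment:
  benzene ring core → C:6 H:6
  (− 1 ring H displaced by substituents)
  + I → I:1
Element totals:
  C: 6
  H: 5
  I: 1
Molecular formula: C6H5I.
  M = 6(12.0) + 5(1.007825) + 126.904472
    = 72.000000 + 5.039125 + 126.904472 = 203.943597

203.9436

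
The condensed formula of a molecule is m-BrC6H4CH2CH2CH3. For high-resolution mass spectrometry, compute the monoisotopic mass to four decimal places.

Atom tally by fragment:
  benzene ring core → C:6 H:6
  (− 2 ring H displaced by substituents)
  + Br → Br:1
  + CH2CH2CH3 → C:3 H:7
Element totals:
  C: 9
  H: 11
  Br: 1
Molecular formula: C9H11Br.
  M = 9(12.0) + 11(1.007825) + 78.918338
    = 108.000000 + 11.086075 + 78.918338 = 198.004413

198.0044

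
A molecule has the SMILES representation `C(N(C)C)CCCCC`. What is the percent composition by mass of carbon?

Atom tally by fragment:
  (CH3)2NCH2 → C:3 H:8 N:1
  CH2 → C:1 H:2
  CH2 → C:1 H:2
  CH2 → C:1 H:2
  CH2 → C:1 H:2
  CH3 → C:1 H:3
Element totals:
  C: 8
  H: 19
  N: 1
Molecular formula: C8H19N.
Molar mass = 129.247 g/mol.
Mass from C: 8 × 12.011 = 96.088 g/mol.
%C = 96.088 / 129.247 × 100 = 74.34%.

74.34%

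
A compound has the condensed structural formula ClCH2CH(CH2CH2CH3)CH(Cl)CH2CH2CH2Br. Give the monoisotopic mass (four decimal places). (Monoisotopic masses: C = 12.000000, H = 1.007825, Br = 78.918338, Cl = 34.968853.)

Element totals:
  C: 9
  H: 17
  Br: 1
  Cl: 2
Molecular formula: C9H17BrCl2.
  M = 9(12.0) + 17(1.007825) + 78.918338 + 2(34.968853)
    = 108.000000 + 17.133025 + 78.918338 + 69.937706 = 273.989069

273.9891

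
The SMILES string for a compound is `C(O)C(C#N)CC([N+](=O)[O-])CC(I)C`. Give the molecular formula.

C8H13IN2O3

Atom tally by fragment:
  HOCH2 → C:1 H:3 O:1
  CH(CN) → C:2 H:1 N:1
  CH2 → C:1 H:2
  CH(NO2) → C:1 H:1 N:1 O:2
  CH2 → C:1 H:2
  CH(I) → C:1 H:1 I:1
  CH3 → C:1 H:3
Element totals:
  C: 8
  H: 13
  I: 1
  N: 2
  O: 3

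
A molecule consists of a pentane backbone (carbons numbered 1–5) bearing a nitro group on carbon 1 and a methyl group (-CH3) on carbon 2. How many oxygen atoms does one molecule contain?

Atom tally by fragment:
  O2NCH2 → C:1 H:2 N:1 O:2
  CH(CH3) → C:2 H:4
  CH2 → C:1 H:2
  CH2 → C:1 H:2
  CH3 → C:1 H:3
Element totals:
  C: 6
  H: 13
  N: 1
  O: 2

2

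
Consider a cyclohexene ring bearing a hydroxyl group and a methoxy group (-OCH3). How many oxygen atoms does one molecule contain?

2

Atom tally by fragment:
  cyclohexene ring core → C:6 H:10
  (− 2 ring H displaced by substituents)
  + OH → O:1 H:1
  + OCH3 → C:1 H:3 O:1
Element totals:
  C: 7
  H: 12
  O: 2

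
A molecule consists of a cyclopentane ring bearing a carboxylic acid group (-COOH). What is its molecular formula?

Atom tally by fragment:
  cyclopentane ring core → C:5 H:10
  (− 1 ring H displaced by substituents)
  + COOH → C:1 H:1 O:2
Element totals:
  C: 6
  H: 10
  O: 2

C6H10O2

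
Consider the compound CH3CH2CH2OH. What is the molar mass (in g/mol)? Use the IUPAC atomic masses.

60.10 g/mol

Element totals:
  C: 3
  H: 8
  O: 1
Molecular formula: C3H8O.
  M = 3(12.011) + 8(1.008) + 15.999
    = 36.033 + 8.064 + 15.999 = 60.096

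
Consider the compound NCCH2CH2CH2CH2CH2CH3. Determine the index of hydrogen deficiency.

Element totals:
  C: 7
  H: 13
  N: 1
Molecular formula: C7H13N.
DoU = (2C + 2 + N − H − X) / 2 = (2·7 + 2 + 1 − 13 − 0) / 2 = 2.

2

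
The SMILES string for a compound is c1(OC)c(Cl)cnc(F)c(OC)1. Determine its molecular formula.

C7H7ClFNO2

Atom tally by fragment:
  pyridine ring core → C:5 H:5 N:1
  (− 4 ring H displaced by substituents)
  + OCH3 → C:1 H:3 O:1
  + Cl → Cl:1
  + F → F:1
  + OCH3 → C:1 H:3 O:1
Element totals:
  C: 7
  H: 7
  Cl: 1
  F: 1
  N: 1
  O: 2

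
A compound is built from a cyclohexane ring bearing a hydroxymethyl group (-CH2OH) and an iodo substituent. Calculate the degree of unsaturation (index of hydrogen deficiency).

Atom tally by fragment:
  cyclohexane ring core → C:6 H:12
  (− 2 ring H displaced by substituents)
  + CH2OH → C:1 H:3 O:1
  + I → I:1
Element totals:
  C: 7
  H: 13
  I: 1
  O: 1
Molecular formula: C7H13IO.
DoU = (2C + 2 + N − H − X) / 2 = (2·7 + 2 + 0 − 13 − 1) / 2 = 1.

1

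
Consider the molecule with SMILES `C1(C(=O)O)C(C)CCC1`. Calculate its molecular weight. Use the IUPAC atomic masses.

Atom tally by fragment:
  cyclopentane ring core → C:5 H:10
  (− 2 ring H displaced by substituents)
  + COOH → C:1 H:1 O:2
  + CH3 → C:1 H:3
Element totals:
  C: 7
  H: 12
  O: 2
Molecular formula: C7H12O2.
  M = 7(12.011) + 12(1.008) + 2(15.999)
    = 84.077 + 12.096 + 31.998 = 128.171

128.17 g/mol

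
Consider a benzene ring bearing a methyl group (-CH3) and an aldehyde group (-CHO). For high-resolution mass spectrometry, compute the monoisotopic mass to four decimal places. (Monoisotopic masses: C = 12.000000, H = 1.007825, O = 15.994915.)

Atom tally by fragment:
  benzene ring core → C:6 H:6
  (− 2 ring H displaced by substituents)
  + CH3 → C:1 H:3
  + CHO → C:1 H:1 O:1
Element totals:
  C: 8
  H: 8
  O: 1
Molecular formula: C8H8O.
  M = 8(12.0) + 8(1.007825) + 15.994915
    = 96.000000 + 8.062600 + 15.994915 = 120.057515

120.0575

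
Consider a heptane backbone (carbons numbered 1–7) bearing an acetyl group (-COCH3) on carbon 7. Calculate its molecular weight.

142.24 g/mol

Atom tally by fragment:
  CH3 → C:1 H:3
  CH2 → C:1 H:2
  CH2 → C:1 H:2
  CH2 → C:1 H:2
  CH2 → C:1 H:2
  CH2 → C:1 H:2
  CH2COCH3 → C:3 H:5 O:1
Element totals:
  C: 9
  H: 18
  O: 1
Molecular formula: C9H18O.
  M = 9(12.011) + 18(1.008) + 15.999
    = 108.099 + 18.144 + 15.999 = 142.242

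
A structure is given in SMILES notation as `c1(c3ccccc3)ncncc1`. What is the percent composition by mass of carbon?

76.90%

Atom tally by fragment:
  pyrimidine ring core → C:4 H:4 N:2
  (− 1 ring H displaced by substituents)
  + C6H5 → C:6 H:5
Element totals:
  C: 10
  H: 8
  N: 2
Molecular formula: C10H8N2.
Molar mass = 156.188 g/mol.
Mass from C: 10 × 12.011 = 120.110 g/mol.
%C = 120.110 / 156.188 × 100 = 76.90%.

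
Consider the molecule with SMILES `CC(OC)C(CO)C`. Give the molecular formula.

C6H14O2

Atom tally by fragment:
  CH3 → C:1 H:3
  CH(OCH3) → C:2 H:4 O:1
  CH(CH2OH) → C:2 H:4 O:1
  CH3 → C:1 H:3
Element totals:
  C: 6
  H: 14
  O: 2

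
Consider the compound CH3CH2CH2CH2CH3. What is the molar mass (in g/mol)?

72.15 g/mol

Atom tally by fragment:
  CH3 → C:1 H:3
  CH2 → C:1 H:2
  CH2 → C:1 H:2
  CH2 → C:1 H:2
  CH3 → C:1 H:3
Element totals:
  C: 5
  H: 12
Molecular formula: C5H12.
  M = 5(12.011) + 12(1.008)
    = 60.055 + 12.096 = 72.151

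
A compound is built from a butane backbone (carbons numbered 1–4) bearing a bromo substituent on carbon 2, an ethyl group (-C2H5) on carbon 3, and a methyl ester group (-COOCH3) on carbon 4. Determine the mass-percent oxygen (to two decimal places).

14.34%

Atom tally by fragment:
  CH3 → C:1 H:3
  CH(Br) → C:1 H:1 Br:1
  CH(C2H5) → C:3 H:6
  CH2COOCH3 → C:3 H:5 O:2
Element totals:
  C: 8
  H: 15
  Br: 1
  O: 2
Molecular formula: C8H15BrO2.
Molar mass = 223.110 g/mol.
Mass from O: 2 × 15.999 = 31.998 g/mol.
%O = 31.998 / 223.110 × 100 = 14.34%.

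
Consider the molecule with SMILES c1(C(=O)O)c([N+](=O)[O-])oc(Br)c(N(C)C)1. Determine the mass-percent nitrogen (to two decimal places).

Atom tally by fragment:
  furan ring core → C:4 H:4 O:1
  (− 4 ring H displaced by substituents)
  + COOH → C:1 H:1 O:2
  + NO2 → N:1 O:2
  + Br → Br:1
  + N(CH3)2 → N:1 C:2 H:6
Element totals:
  C: 7
  H: 7
  Br: 1
  N: 2
  O: 5
Molecular formula: C7H7BrN2O5.
Molar mass = 279.046 g/mol.
Mass from N: 2 × 14.007 = 28.014 g/mol.
%N = 28.014 / 279.046 × 100 = 10.04%.

10.04%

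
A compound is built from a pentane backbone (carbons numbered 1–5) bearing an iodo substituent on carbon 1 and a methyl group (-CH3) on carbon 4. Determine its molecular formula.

C6H13I

Atom tally by fragment:
  ICH2 → C:1 H:2 I:1
  CH2 → C:1 H:2
  CH2 → C:1 H:2
  CH(CH3) → C:2 H:4
  CH3 → C:1 H:3
Element totals:
  C: 6
  H: 13
  I: 1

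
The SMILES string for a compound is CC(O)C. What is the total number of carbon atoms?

Atom tally by fragment:
  CH3 → C:1 H:3
  CH(OH) → C:1 H:2 O:1
  CH3 → C:1 H:3
Element totals:
  C: 3
  H: 8
  O: 1

3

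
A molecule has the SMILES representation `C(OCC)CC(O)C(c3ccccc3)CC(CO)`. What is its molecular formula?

Atom tally by fragment:
  C2H5OCH2 → C:3 H:7 O:1
  CH2 → C:1 H:2
  CH(OH) → C:1 H:2 O:1
  CH(C6H5) → C:7 H:6
  CH2 → C:1 H:2
  CH2CH2OH → C:2 H:5 O:1
Element totals:
  C: 15
  H: 24
  O: 3

C15H24O3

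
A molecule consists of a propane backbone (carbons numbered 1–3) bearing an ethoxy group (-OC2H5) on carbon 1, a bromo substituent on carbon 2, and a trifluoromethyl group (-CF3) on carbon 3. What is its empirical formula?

Atom tally by fragment:
  C2H5OCH2 → C:3 H:7 O:1
  CH(Br) → C:1 H:1 Br:1
  CH2CF3 → C:2 H:2 F:3
Element totals:
  C: 6
  H: 10
  Br: 1
  F: 3
  O: 1
Molecular formula: C6H10BrF3O.
gcd of subscripts (1, 6, 3, 10, 1) = 1, so the empirical formula equals the molecular formula.

C6H10BrF3O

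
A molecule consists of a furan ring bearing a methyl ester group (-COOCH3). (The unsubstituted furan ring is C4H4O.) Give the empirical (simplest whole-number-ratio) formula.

Atom tally by fragment:
  furan ring core → C:4 H:4 O:1
  (− 1 ring H displaced by substituents)
  + COOCH3 → C:2 H:3 O:2
Element totals:
  C: 6
  H: 6
  O: 3
Molecular formula: C6H6O3.
gcd of subscripts = 3; dividing each by 3:
  C: 6/3 = 2
  H: 6/3 = 2
  O: 3/3 = 1

C2H2O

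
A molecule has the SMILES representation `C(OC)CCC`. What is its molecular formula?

C5H12O

Atom tally by fragment:
  CH3OCH2 → C:2 H:5 O:1
  CH2 → C:1 H:2
  CH2 → C:1 H:2
  CH3 → C:1 H:3
Element totals:
  C: 5
  H: 12
  O: 1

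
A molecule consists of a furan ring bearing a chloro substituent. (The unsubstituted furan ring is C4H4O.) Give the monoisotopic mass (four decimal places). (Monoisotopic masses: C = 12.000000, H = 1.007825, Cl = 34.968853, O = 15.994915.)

101.9872

Atom tally by fragment:
  furan ring core → C:4 H:4 O:1
  (− 1 ring H displaced by substituents)
  + Cl → Cl:1
Element totals:
  C: 4
  H: 3
  Cl: 1
  O: 1
Molecular formula: C4H3ClO.
  M = 4(12.0) + 3(1.007825) + 34.968853 + 15.994915
    = 48.000000 + 3.023475 + 34.968853 + 15.994915 = 101.987243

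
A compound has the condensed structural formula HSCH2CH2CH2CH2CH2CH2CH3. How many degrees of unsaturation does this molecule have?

Element totals:
  C: 7
  H: 16
  S: 1
Molecular formula: C7H16S.
DoU = (2C + 2 + N − H − X) / 2 = (2·7 + 2 + 0 − 16 − 0) / 2 = 0.

0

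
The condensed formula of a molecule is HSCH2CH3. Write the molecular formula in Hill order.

C2H6S

Atom tally by fragment:
  HSCH2 → C:1 H:3 S:1
  CH3 → C:1 H:3
Element totals:
  C: 2
  H: 6
  S: 1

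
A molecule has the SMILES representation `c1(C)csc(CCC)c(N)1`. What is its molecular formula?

Atom tally by fragment:
  thiophene ring core → C:4 H:4 S:1
  (− 3 ring H displaced by substituents)
  + CH3 → C:1 H:3
  + CH2CH2CH3 → C:3 H:7
  + NH2 → N:1 H:2
Element totals:
  C: 8
  H: 13
  N: 1
  S: 1

C8H13NS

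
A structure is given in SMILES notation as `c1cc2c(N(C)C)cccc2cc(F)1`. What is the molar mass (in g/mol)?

Atom tally by fragment:
  naphthalene ring system core → C:10 H:8
  (− 2 ring H displaced by substituents)
  + N(CH3)2 → N:1 C:2 H:6
  + F → F:1
Element totals:
  C: 12
  H: 12
  F: 1
  N: 1
Molecular formula: C12H12FN.
  M = 12(12.011) + 12(1.008) + 18.998 + 14.007
    = 144.132 + 12.096 + 18.998 + 14.007 = 189.233

189.23 g/mol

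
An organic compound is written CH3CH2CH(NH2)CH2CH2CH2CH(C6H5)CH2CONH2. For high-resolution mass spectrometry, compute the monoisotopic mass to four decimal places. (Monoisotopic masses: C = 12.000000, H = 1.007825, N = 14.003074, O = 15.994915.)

Element totals:
  C: 15
  H: 24
  N: 2
  O: 1
Molecular formula: C15H24N2O.
  M = 15(12.0) + 24(1.007825) + 2(14.003074) + 15.994915
    = 180.000000 + 24.187800 + 28.006148 + 15.994915 = 248.188863

248.1889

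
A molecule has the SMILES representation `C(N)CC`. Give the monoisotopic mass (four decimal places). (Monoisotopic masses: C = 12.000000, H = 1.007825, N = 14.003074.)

Atom tally by fragment:
  H2NCH2 → C:1 H:4 N:1
  CH2 → C:1 H:2
  CH3 → C:1 H:3
Element totals:
  C: 3
  H: 9
  N: 1
Molecular formula: C3H9N.
  M = 3(12.0) + 9(1.007825) + 14.003074
    = 36.000000 + 9.070425 + 14.003074 = 59.073499

59.0735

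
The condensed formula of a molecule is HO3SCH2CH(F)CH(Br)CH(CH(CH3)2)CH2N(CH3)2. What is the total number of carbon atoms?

Atom tally by fragment:
  HO3SCH2 → C:1 H:3 S:1 O:3
  CH(F) → C:1 H:1 F:1
  CH(Br) → C:1 H:1 Br:1
  CH(CH(CH3)2) → C:4 H:8
  CH2N(CH3)2 → C:3 H:8 N:1
Element totals:
  C: 10
  H: 21
  Br: 1
  F: 1
  N: 1
  O: 3
  S: 1

10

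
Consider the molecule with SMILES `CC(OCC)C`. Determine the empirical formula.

C5H12O

Atom tally by fragment:
  CH3 → C:1 H:3
  CH(OC2H5) → C:3 H:6 O:1
  CH3 → C:1 H:3
Element totals:
  C: 5
  H: 12
  O: 1
Molecular formula: C5H12O.
gcd of subscripts (5, 12, 1) = 1, so the empirical formula equals the molecular formula.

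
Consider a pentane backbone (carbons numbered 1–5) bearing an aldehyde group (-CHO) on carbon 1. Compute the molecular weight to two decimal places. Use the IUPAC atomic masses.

100.16 g/mol

Atom tally by fragment:
  OHCCH2 → C:2 H:3 O:1
  CH2 → C:1 H:2
  CH2 → C:1 H:2
  CH2 → C:1 H:2
  CH3 → C:1 H:3
Element totals:
  C: 6
  H: 12
  O: 1
Molecular formula: C6H12O.
  M = 6(12.011) + 12(1.008) + 15.999
    = 72.066 + 12.096 + 15.999 = 100.161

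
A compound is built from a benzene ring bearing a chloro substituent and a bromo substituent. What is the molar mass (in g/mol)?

191.45 g/mol

Atom tally by fragment:
  benzene ring core → C:6 H:6
  (− 2 ring H displaced by substituents)
  + Cl → Cl:1
  + Br → Br:1
Element totals:
  C: 6
  H: 4
  Br: 1
  Cl: 1
Molecular formula: C6H4BrCl.
  M = 6(12.011) + 4(1.008) + 79.904 + 35.45
    = 72.066 + 4.032 + 79.904 + 35.450 = 191.452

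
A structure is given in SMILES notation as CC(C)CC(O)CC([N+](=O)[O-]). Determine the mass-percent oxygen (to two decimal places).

Atom tally by fragment:
  CH3 → C:1 H:3
  CH(CH3) → C:2 H:4
  CH2 → C:1 H:2
  CH(OH) → C:1 H:2 O:1
  CH2 → C:1 H:2
  CH2NO2 → C:1 H:2 N:1 O:2
Element totals:
  C: 7
  H: 15
  N: 1
  O: 3
Molecular formula: C7H15NO3.
Molar mass = 161.201 g/mol.
Mass from O: 3 × 15.999 = 47.997 g/mol.
%O = 47.997 / 161.201 × 100 = 29.77%.

29.77%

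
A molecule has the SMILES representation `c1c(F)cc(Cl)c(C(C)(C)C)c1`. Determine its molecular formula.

C10H12ClF

Atom tally by fragment:
  benzene ring core → C:6 H:6
  (− 3 ring H displaced by substituents)
  + F → F:1
  + Cl → Cl:1
  + C(CH3)3 → C:4 H:9
Element totals:
  C: 10
  H: 12
  Cl: 1
  F: 1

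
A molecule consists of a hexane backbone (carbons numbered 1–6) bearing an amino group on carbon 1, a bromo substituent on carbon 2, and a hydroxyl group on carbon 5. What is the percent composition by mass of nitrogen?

7.14%

Atom tally by fragment:
  H2NCH2 → C:1 H:4 N:1
  CH(Br) → C:1 H:1 Br:1
  CH2 → C:1 H:2
  CH2 → C:1 H:2
  CH(OH) → C:1 H:2 O:1
  CH3 → C:1 H:3
Element totals:
  C: 6
  H: 14
  Br: 1
  N: 1
  O: 1
Molecular formula: C6H14BrNO.
Molar mass = 196.088 g/mol.
Mass from N: 1 × 14.007 = 14.007 g/mol.
%N = 14.007 / 196.088 × 100 = 7.14%.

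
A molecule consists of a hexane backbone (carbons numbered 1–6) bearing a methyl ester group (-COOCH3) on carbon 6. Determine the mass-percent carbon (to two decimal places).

Atom tally by fragment:
  CH3 → C:1 H:3
  CH2 → C:1 H:2
  CH2 → C:1 H:2
  CH2 → C:1 H:2
  CH2 → C:1 H:2
  CH2COOCH3 → C:3 H:5 O:2
Element totals:
  C: 8
  H: 16
  O: 2
Molecular formula: C8H16O2.
Molar mass = 144.214 g/mol.
Mass from C: 8 × 12.011 = 96.088 g/mol.
%C = 96.088 / 144.214 × 100 = 66.63%.

66.63%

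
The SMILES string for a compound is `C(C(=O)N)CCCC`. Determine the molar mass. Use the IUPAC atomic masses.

115.18 g/mol

Atom tally by fragment:
  H2NOCCH2 → C:2 H:4 O:1 N:1
  CH2 → C:1 H:2
  CH2 → C:1 H:2
  CH2 → C:1 H:2
  CH3 → C:1 H:3
Element totals:
  C: 6
  H: 13
  N: 1
  O: 1
Molecular formula: C6H13NO.
  M = 6(12.011) + 13(1.008) + 14.007 + 15.999
    = 72.066 + 13.104 + 14.007 + 15.999 = 115.176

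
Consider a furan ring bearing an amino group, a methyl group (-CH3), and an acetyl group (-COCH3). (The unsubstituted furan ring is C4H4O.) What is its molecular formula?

Atom tally by fragment:
  furan ring core → C:4 H:4 O:1
  (− 3 ring H displaced by substituents)
  + NH2 → N:1 H:2
  + CH3 → C:1 H:3
  + COCH3 → C:2 H:3 O:1
Element totals:
  C: 7
  H: 9
  N: 1
  O: 2

C7H9NO2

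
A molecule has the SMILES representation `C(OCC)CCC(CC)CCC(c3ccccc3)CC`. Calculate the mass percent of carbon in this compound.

Atom tally by fragment:
  C2H5OCH2 → C:3 H:7 O:1
  CH2 → C:1 H:2
  CH2 → C:1 H:2
  CH(C2H5) → C:3 H:6
  CH2 → C:1 H:2
  CH2 → C:1 H:2
  CH(C6H5) → C:7 H:6
  CH2 → C:1 H:2
  CH3 → C:1 H:3
Element totals:
  C: 19
  H: 32
  O: 1
Molecular formula: C19H32O.
Molar mass = 276.464 g/mol.
Mass from C: 19 × 12.011 = 228.209 g/mol.
%C = 228.209 / 276.464 × 100 = 82.55%.

82.55%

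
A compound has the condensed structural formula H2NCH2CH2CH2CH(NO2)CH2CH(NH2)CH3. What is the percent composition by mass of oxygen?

18.26%

Atom tally by fragment:
  H2NCH2 → C:1 H:4 N:1
  CH2 → C:1 H:2
  CH2 → C:1 H:2
  CH(NO2) → C:1 H:1 N:1 O:2
  CH2 → C:1 H:2
  CH(NH2) → C:1 H:3 N:1
  CH3 → C:1 H:3
Element totals:
  C: 7
  H: 17
  N: 3
  O: 2
Molecular formula: C7H17N3O2.
Molar mass = 175.232 g/mol.
Mass from O: 2 × 15.999 = 31.998 g/mol.
%O = 31.998 / 175.232 × 100 = 18.26%.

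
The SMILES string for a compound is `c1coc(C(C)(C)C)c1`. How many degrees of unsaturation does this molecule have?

Atom tally by fragment:
  furan ring core → C:4 H:4 O:1
  (− 1 ring H displaced by substituents)
  + C(CH3)3 → C:4 H:9
Element totals:
  C: 8
  H: 12
  O: 1
Molecular formula: C8H12O.
DoU = (2C + 2 + N − H − X) / 2 = (2·8 + 2 + 0 − 12 − 0) / 2 = 3.

3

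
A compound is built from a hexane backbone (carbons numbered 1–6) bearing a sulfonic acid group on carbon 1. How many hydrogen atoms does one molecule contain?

14

Atom tally by fragment:
  HO3SCH2 → C:1 H:3 S:1 O:3
  CH2 → C:1 H:2
  CH2 → C:1 H:2
  CH2 → C:1 H:2
  CH2 → C:1 H:2
  CH3 → C:1 H:3
Element totals:
  C: 6
  H: 14
  O: 3
  S: 1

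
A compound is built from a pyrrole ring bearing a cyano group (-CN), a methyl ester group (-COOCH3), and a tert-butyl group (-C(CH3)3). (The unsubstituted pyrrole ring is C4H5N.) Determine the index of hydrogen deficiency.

Atom tally by fragment:
  pyrrole ring core → C:4 H:5 N:1
  (− 3 ring H displaced by substituents)
  + CN → C:1 N:1
  + COOCH3 → C:2 H:3 O:2
  + C(CH3)3 → C:4 H:9
Element totals:
  C: 11
  H: 14
  N: 2
  O: 2
Molecular formula: C11H14N2O2.
DoU = (2C + 2 + N − H − X) / 2 = (2·11 + 2 + 2 − 14 − 0) / 2 = 6.

6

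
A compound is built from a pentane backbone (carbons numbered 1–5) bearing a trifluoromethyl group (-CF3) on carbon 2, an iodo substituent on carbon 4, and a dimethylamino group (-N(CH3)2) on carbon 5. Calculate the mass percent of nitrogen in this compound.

Atom tally by fragment:
  CH3 → C:1 H:3
  CH(CF3) → C:2 H:1 F:3
  CH2 → C:1 H:2
  CH(I) → C:1 H:1 I:1
  CH2N(CH3)2 → C:3 H:8 N:1
Element totals:
  C: 8
  H: 15
  F: 3
  I: 1
  N: 1
Molecular formula: C8H15F3IN.
Molar mass = 309.113 g/mol.
Mass from N: 1 × 14.007 = 14.007 g/mol.
%N = 14.007 / 309.113 × 100 = 4.53%.

4.53%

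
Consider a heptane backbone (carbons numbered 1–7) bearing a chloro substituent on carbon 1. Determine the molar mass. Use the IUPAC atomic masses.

134.65 g/mol

Atom tally by fragment:
  ClCH2 → C:1 H:2 Cl:1
  CH2 → C:1 H:2
  CH2 → C:1 H:2
  CH2 → C:1 H:2
  CH2 → C:1 H:2
  CH2 → C:1 H:2
  CH3 → C:1 H:3
Element totals:
  C: 7
  H: 15
  Cl: 1
Molecular formula: C7H15Cl.
  M = 7(12.011) + 15(1.008) + 35.45
    = 84.077 + 15.120 + 35.450 = 134.647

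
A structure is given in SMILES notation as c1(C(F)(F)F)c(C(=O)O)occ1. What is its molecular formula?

C6H3F3O3

Atom tally by fragment:
  furan ring core → C:4 H:4 O:1
  (− 2 ring H displaced by substituents)
  + CF3 → C:1 F:3
  + COOH → C:1 H:1 O:2
Element totals:
  C: 6
  H: 3
  F: 3
  O: 3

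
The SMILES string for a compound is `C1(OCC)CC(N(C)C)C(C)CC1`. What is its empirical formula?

C11H23NO

Atom tally by fragment:
  cyclohexane ring core → C:6 H:12
  (− 3 ring H displaced by substituents)
  + OC2H5 → C:2 H:5 O:1
  + N(CH3)2 → N:1 C:2 H:6
  + CH3 → C:1 H:3
Element totals:
  C: 11
  H: 23
  N: 1
  O: 1
Molecular formula: C11H23NO.
gcd of subscripts (11, 23, 1, 1) = 1, so the empirical formula equals the molecular formula.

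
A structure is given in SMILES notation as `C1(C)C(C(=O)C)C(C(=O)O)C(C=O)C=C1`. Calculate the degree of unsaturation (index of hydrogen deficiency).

Atom tally by fragment:
  cyclohexene ring core → C:6 H:10
  (− 4 ring H displaced by substituents)
  + CH3 → C:1 H:3
  + COCH3 → C:2 H:3 O:1
  + COOH → C:1 H:1 O:2
  + CHO → C:1 H:1 O:1
Element totals:
  C: 11
  H: 14
  O: 4
Molecular formula: C11H14O4.
DoU = (2C + 2 + N − H − X) / 2 = (2·11 + 2 + 0 − 14 − 0) / 2 = 5.

5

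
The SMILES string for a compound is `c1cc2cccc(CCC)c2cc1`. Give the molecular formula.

C13H14

Atom tally by fragment:
  naphthalene ring system core → C:10 H:8
  (− 1 ring H displaced by substituents)
  + CH2CH2CH3 → C:3 H:7
Element totals:
  C: 13
  H: 14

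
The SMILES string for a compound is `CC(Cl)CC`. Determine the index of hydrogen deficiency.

Atom tally by fragment:
  CH3 → C:1 H:3
  CH(Cl) → C:1 H:1 Cl:1
  CH2 → C:1 H:2
  CH3 → C:1 H:3
Element totals:
  C: 4
  H: 9
  Cl: 1
Molecular formula: C4H9Cl.
DoU = (2C + 2 + N − H − X) / 2 = (2·4 + 2 + 0 − 9 − 1) / 2 = 0.

0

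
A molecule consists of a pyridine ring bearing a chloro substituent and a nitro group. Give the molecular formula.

C5H3ClN2O2

Atom tally by fragment:
  pyridine ring core → C:5 H:5 N:1
  (− 2 ring H displaced by substituents)
  + Cl → Cl:1
  + NO2 → N:1 O:2
Element totals:
  C: 5
  H: 3
  Cl: 1
  N: 2
  O: 2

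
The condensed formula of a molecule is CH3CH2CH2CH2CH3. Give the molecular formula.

C5H12

Atom tally by fragment:
  CH3 → C:1 H:3
  CH2 → C:1 H:2
  CH2 → C:1 H:2
  CH2 → C:1 H:2
  CH3 → C:1 H:3
Element totals:
  C: 5
  H: 12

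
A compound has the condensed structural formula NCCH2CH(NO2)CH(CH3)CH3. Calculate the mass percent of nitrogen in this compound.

Element totals:
  C: 6
  H: 10
  N: 2
  O: 2
Molecular formula: C6H10N2O2.
Molar mass = 142.158 g/mol.
Mass from N: 2 × 14.007 = 28.014 g/mol.
%N = 28.014 / 142.158 × 100 = 19.71%.

19.71%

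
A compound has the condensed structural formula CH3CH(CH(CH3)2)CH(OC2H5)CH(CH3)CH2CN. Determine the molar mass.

197.32 g/mol

Element totals:
  C: 12
  H: 23
  N: 1
  O: 1
Molecular formula: C12H23NO.
  M = 12(12.011) + 23(1.008) + 14.007 + 15.999
    = 144.132 + 23.184 + 14.007 + 15.999 = 197.322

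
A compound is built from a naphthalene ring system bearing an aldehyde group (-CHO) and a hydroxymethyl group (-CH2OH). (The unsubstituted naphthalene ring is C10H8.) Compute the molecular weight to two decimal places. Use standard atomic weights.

186.21 g/mol

Atom tally by fragment:
  naphthalene ring system core → C:10 H:8
  (− 2 ring H displaced by substituents)
  + CHO → C:1 H:1 O:1
  + CH2OH → C:1 H:3 O:1
Element totals:
  C: 12
  H: 10
  O: 2
Molecular formula: C12H10O2.
  M = 12(12.011) + 10(1.008) + 2(15.999)
    = 144.132 + 10.080 + 31.998 = 186.210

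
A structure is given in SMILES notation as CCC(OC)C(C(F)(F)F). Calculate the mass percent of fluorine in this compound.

36.50%

Atom tally by fragment:
  CH3 → C:1 H:3
  CH2 → C:1 H:2
  CH(OCH3) → C:2 H:4 O:1
  CH2CF3 → C:2 H:2 F:3
Element totals:
  C: 6
  H: 11
  F: 3
  O: 1
Molecular formula: C6H11F3O.
Molar mass = 156.147 g/mol.
Mass from F: 3 × 18.998 = 56.994 g/mol.
%F = 56.994 / 156.147 × 100 = 36.50%.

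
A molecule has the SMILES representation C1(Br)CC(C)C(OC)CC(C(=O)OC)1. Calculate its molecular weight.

265.15 g/mol

Atom tally by fragment:
  cyclohexane ring core → C:6 H:12
  (− 4 ring H displaced by substituents)
  + Br → Br:1
  + CH3 → C:1 H:3
  + OCH3 → C:1 H:3 O:1
  + COOCH3 → C:2 H:3 O:2
Element totals:
  C: 10
  H: 17
  Br: 1
  O: 3
Molecular formula: C10H17BrO3.
  M = 10(12.011) + 17(1.008) + 79.904 + 3(15.999)
    = 120.110 + 17.136 + 79.904 + 47.997 = 265.147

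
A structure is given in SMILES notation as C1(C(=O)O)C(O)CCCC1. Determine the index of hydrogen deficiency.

Atom tally by fragment:
  cyclohexane ring core → C:6 H:12
  (− 2 ring H displaced by substituents)
  + COOH → C:1 H:1 O:2
  + OH → O:1 H:1
Element totals:
  C: 7
  H: 12
  O: 3
Molecular formula: C7H12O3.
DoU = (2C + 2 + N − H − X) / 2 = (2·7 + 2 + 0 − 12 − 0) / 2 = 2.

2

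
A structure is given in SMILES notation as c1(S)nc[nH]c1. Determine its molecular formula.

Atom tally by fragment:
  imidazole ring core → C:3 H:4 N:2
  (− 1 ring H displaced by substituents)
  + SH → S:1 H:1
Element totals:
  C: 3
  H: 4
  N: 2
  S: 1

C3H4N2S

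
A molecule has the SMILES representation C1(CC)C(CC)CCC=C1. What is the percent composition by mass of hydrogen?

Atom tally by fragment:
  cyclohexene ring core → C:6 H:10
  (− 2 ring H displaced by substituents)
  + C2H5 → C:2 H:5
  + C2H5 → C:2 H:5
Element totals:
  C: 10
  H: 18
Molecular formula: C10H18.
Molar mass = 138.254 g/mol.
Mass from H: 18 × 1.008 = 18.144 g/mol.
%H = 18.144 / 138.254 × 100 = 13.12%.

13.12%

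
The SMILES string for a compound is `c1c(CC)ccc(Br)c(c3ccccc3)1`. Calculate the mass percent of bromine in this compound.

Atom tally by fragment:
  benzene ring core → C:6 H:6
  (− 3 ring H displaced by substituents)
  + C2H5 → C:2 H:5
  + Br → Br:1
  + C6H5 → C:6 H:5
Element totals:
  C: 14
  H: 13
  Br: 1
Molecular formula: C14H13Br.
Molar mass = 261.162 g/mol.
Mass from Br: 1 × 79.904 = 79.904 g/mol.
%Br = 79.904 / 261.162 × 100 = 30.60%.

30.60%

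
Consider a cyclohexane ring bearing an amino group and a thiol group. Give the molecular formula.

C6H13NS

Atom tally by fragment:
  cyclohexane ring core → C:6 H:12
  (− 2 ring H displaced by substituents)
  + NH2 → N:1 H:2
  + SH → S:1 H:1
Element totals:
  C: 6
  H: 13
  N: 1
  S: 1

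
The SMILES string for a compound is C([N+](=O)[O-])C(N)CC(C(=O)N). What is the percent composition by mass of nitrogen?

26.07%

Atom tally by fragment:
  O2NCH2 → C:1 H:2 N:1 O:2
  CH(NH2) → C:1 H:3 N:1
  CH2 → C:1 H:2
  CH2CONH2 → C:2 H:4 O:1 N:1
Element totals:
  C: 5
  H: 11
  N: 3
  O: 3
Molecular formula: C5H11N3O3.
Molar mass = 161.161 g/mol.
Mass from N: 3 × 14.007 = 42.021 g/mol.
%N = 42.021 / 161.161 × 100 = 26.07%.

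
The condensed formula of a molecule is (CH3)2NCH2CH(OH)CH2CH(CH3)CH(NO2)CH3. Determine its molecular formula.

Atom tally by fragment:
  (CH3)2NCH2 → C:3 H:8 N:1
  CH(OH) → C:1 H:2 O:1
  CH2 → C:1 H:2
  CH(CH3) → C:2 H:4
  CH(NO2) → C:1 H:1 N:1 O:2
  CH3 → C:1 H:3
Element totals:
  C: 9
  H: 20
  N: 2
  O: 3

C9H20N2O3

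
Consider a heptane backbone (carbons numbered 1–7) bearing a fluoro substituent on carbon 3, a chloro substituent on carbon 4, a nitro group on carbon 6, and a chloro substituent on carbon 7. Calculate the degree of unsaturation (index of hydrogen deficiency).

Atom tally by fragment:
  CH3 → C:1 H:3
  CH2 → C:1 H:2
  CH(F) → C:1 H:1 F:1
  CH(Cl) → C:1 H:1 Cl:1
  CH2 → C:1 H:2
  CH(NO2) → C:1 H:1 N:1 O:2
  CH2Cl → C:1 H:2 Cl:1
Element totals:
  C: 7
  H: 12
  Cl: 2
  F: 1
  N: 1
  O: 2
Molecular formula: C7H12Cl2FNO2.
DoU = (2C + 2 + N − H − X) / 2 = (2·7 + 2 + 1 − 12 − 3) / 2 = 1.

1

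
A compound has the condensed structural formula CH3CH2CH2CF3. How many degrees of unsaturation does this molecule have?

Element totals:
  C: 4
  H: 7
  F: 3
Molecular formula: C4H7F3.
DoU = (2C + 2 + N − H − X) / 2 = (2·4 + 2 + 0 − 7 − 3) / 2 = 0.

0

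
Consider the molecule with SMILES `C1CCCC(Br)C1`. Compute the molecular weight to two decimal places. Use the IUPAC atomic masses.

163.06 g/mol

Atom tally by fragment:
  cyclohexane ring core → C:6 H:12
  (− 1 ring H displaced by substituents)
  + Br → Br:1
Element totals:
  C: 6
  H: 11
  Br: 1
Molecular formula: C6H11Br.
  M = 6(12.011) + 11(1.008) + 79.904
    = 72.066 + 11.088 + 79.904 = 163.058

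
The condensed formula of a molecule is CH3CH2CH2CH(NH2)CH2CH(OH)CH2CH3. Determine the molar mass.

145.25 g/mol

Element totals:
  C: 8
  H: 19
  N: 1
  O: 1
Molecular formula: C8H19NO.
  M = 8(12.011) + 19(1.008) + 14.007 + 15.999
    = 96.088 + 19.152 + 14.007 + 15.999 = 145.246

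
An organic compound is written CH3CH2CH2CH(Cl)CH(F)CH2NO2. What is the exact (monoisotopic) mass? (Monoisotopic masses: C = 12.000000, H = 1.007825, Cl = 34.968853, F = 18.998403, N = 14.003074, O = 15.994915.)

183.0462

Atom tally by fragment:
  CH3 → C:1 H:3
  CH2 → C:1 H:2
  CH2 → C:1 H:2
  CH(Cl) → C:1 H:1 Cl:1
  CH(F) → C:1 H:1 F:1
  CH2NO2 → C:1 H:2 N:1 O:2
Element totals:
  C: 6
  H: 11
  Cl: 1
  F: 1
  N: 1
  O: 2
Molecular formula: C6H11ClFNO2.
  M = 6(12.0) + 11(1.007825) + 34.968853 + 18.998403 + 14.003074 + 2(15.994915)
    = 72.000000 + 11.086075 + 34.968853 + 18.998403 + 14.003074 + 31.989830 = 183.046235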